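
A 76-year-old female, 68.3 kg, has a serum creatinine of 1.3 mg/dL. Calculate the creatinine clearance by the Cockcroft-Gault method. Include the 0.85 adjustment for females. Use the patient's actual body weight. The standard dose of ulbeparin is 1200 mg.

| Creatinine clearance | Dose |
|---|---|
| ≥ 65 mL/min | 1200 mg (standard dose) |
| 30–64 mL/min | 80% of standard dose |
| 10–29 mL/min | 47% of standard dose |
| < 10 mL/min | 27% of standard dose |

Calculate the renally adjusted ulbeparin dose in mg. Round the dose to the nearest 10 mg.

960 mg

CrCl = (140 − 76) × 68.3 / (72 × 1.3) × 0.85 = 4371.2 / 93.60 × 0.85 ≈ 39.7 mL/min
CrCl ≈ 40 mL/min → bracket 30–64 mL/min.
80% of 1200 mg = 960 mg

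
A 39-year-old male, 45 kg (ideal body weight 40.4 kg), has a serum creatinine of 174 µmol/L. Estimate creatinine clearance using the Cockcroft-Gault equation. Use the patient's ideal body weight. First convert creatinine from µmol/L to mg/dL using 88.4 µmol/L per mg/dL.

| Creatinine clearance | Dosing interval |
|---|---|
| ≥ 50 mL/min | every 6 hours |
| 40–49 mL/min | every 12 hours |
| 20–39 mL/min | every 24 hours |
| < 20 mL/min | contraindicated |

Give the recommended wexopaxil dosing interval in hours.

every 24 hours

SCr = 174 / 88.4 = 1.968 mg/dL
CrCl = (140 − 39) × 40.4 / (72 × 1.968) = 4080.4 / 141.70 ≈ 28.8 mL/min
CrCl ≈ 29 mL/min → bracket 20–39 mL/min → every 24 hours.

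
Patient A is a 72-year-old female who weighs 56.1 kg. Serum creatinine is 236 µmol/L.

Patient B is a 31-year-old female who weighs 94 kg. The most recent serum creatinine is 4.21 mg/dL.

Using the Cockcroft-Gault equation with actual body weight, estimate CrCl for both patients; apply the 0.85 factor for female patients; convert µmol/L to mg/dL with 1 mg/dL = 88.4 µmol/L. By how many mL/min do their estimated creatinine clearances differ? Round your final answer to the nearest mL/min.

Patient A: SCr = 236 / 88.4 = 2.67 mg/dL
Patient A: CrCl = (140 − 72) × 56.1 / (72 × 2.67) × 0.85 = 3814.8 / 192.24 × 0.85 ≈ 16.9 mL/min
Patient B: CrCl = (140 − 31) × 94 / (72 × 4.21) × 0.85 = 10246.0 / 303.12 × 0.85 ≈ 28.7 mL/min
|16.9 − 28.7| = 11.8 mL/min

12 mL/min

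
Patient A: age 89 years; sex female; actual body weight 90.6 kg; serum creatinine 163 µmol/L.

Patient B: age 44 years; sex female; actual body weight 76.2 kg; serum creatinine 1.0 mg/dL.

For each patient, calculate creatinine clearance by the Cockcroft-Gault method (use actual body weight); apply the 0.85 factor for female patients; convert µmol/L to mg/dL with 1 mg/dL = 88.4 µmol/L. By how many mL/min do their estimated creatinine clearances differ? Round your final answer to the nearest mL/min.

Patient A: SCr = 163 / 88.4 = 1.844 mg/dL
Patient A: CrCl = (140 − 89) × 90.6 / (72 × 1.844) × 0.85 = 4620.6 / 132.77 × 0.85 ≈ 29.6 mL/min
Patient B: CrCl = (140 − 44) × 76.2 / (72 × 1) × 0.85 = 7315.2 / 72.00 × 0.85 ≈ 86.4 mL/min
|29.6 − 86.4| = 56.8 mL/min

57 mL/min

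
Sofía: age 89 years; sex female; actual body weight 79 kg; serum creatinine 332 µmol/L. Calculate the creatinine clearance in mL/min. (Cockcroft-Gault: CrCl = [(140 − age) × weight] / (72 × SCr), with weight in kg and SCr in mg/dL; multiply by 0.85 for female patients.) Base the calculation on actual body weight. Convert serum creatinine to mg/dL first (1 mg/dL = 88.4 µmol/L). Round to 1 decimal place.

SCr = 332 / 88.4 = 3.756 mg/dL
CrCl = (140 − 89) × 79 / (72 × 3.756) × 0.85 = 4029.0 / 270.43 × 0.85 ≈ 12.7 mL/min

12.7 mL/min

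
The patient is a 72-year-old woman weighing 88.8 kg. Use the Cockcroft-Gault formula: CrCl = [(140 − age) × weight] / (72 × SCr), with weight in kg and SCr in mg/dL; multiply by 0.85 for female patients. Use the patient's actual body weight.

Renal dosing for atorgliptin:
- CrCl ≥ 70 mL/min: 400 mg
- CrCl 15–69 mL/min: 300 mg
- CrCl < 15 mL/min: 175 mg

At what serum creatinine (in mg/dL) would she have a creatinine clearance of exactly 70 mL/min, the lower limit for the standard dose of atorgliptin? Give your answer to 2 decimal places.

Standard dose requires CrCl ≥ 70 mL/min.
Set (140 − 72) × 88.8 × 0.85 / (72 × SCr) = 70
SCr = (140 − 72) × 88.8 × 0.85 / (72 × 70) = 1.018 mg/dL

1.02 mg/dL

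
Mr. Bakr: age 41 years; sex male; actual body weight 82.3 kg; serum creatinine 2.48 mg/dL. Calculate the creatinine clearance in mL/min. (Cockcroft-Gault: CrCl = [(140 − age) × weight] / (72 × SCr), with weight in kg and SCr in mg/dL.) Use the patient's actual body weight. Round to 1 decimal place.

45.6 mL/min

CrCl = (140 − 41) × 82.3 / (72 × 2.48) = 8147.7 / 178.56 ≈ 45.6 mL/min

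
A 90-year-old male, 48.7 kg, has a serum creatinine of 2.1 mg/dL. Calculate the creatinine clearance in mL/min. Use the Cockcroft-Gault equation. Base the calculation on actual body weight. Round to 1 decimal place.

16.1 mL/min

CrCl = (140 − 90) × 48.7 / (72 × 2.1) = 2435.0 / 151.20 ≈ 16.1 mL/min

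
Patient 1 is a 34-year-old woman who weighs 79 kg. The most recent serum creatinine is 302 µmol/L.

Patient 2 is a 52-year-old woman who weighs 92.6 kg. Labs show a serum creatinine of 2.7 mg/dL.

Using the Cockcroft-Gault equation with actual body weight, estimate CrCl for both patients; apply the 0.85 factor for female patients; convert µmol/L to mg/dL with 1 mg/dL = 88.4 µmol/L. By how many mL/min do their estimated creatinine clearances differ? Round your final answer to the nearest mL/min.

7 mL/min

Patient 1: SCr = 302 / 88.4 = 3.416 mg/dL
Patient 1: CrCl = (140 − 34) × 79 / (72 × 3.416) × 0.85 = 8374.0 / 245.95 × 0.85 ≈ 28.9 mL/min
Patient 2: CrCl = (140 − 52) × 92.6 / (72 × 2.7) × 0.85 = 8148.8 / 194.40 × 0.85 ≈ 35.6 mL/min
|28.9 − 35.6| = 6.7 mL/min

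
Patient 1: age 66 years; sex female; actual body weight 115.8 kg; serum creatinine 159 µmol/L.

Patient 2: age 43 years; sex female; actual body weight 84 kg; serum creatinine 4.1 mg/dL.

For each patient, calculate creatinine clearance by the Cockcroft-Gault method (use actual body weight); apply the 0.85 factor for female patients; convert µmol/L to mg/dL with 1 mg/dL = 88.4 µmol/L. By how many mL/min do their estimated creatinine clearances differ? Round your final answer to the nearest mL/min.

Patient 1: SCr = 159 / 88.4 = 1.799 mg/dL
Patient 1: CrCl = (140 − 66) × 115.8 / (72 × 1.799) × 0.85 = 8569.2 / 129.53 × 0.85 ≈ 56.2 mL/min
Patient 2: CrCl = (140 − 43) × 84 / (72 × 4.1) × 0.85 = 8148.0 / 295.20 × 0.85 ≈ 23.5 mL/min
|56.2 − 23.5| = 32.7 mL/min

33 mL/min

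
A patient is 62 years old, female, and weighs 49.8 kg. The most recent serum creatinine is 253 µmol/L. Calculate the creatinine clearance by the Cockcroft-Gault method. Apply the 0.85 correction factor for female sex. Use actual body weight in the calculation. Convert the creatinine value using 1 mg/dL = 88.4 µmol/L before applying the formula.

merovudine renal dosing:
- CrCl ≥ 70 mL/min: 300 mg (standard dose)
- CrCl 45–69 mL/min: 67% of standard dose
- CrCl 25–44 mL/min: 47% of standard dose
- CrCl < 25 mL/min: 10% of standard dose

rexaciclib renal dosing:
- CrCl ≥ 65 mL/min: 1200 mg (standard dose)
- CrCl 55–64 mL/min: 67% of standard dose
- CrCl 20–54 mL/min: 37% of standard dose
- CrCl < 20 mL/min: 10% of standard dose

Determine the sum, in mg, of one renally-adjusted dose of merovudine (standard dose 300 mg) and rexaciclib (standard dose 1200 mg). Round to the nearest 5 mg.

150 mg

SCr = 253 / 88.4 = 2.862 mg/dL
CrCl = (140 − 62) × 49.8 / (72 × 2.862) × 0.85 = 3884.4 / 206.06 × 0.85 ≈ 16.0 mL/min
CrCl ≈ 16 mL/min.
merovudine: < 25 mL/min → 10% of 300 mg = 30 mg.
rexaciclib: < 20 mL/min → 10% of 1200 mg = 120 mg.
Total = 30 + 120 = 150 mg.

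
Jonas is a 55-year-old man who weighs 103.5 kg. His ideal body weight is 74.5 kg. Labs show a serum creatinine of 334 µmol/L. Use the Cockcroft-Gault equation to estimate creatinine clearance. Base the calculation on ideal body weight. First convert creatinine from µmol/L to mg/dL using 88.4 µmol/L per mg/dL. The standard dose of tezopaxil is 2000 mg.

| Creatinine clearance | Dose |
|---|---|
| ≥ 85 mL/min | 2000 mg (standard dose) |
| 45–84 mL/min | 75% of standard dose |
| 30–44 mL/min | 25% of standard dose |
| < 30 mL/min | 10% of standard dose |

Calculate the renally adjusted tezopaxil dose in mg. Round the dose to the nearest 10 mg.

200 mg

SCr = 334 / 88.4 = 3.778 mg/dL
CrCl = (140 − 55) × 74.5 / (72 × 3.778) = 6332.5 / 272.02 ≈ 23.3 mL/min
CrCl ≈ 23 mL/min → bracket < 30 mL/min.
10% of 2000 mg = 200 mg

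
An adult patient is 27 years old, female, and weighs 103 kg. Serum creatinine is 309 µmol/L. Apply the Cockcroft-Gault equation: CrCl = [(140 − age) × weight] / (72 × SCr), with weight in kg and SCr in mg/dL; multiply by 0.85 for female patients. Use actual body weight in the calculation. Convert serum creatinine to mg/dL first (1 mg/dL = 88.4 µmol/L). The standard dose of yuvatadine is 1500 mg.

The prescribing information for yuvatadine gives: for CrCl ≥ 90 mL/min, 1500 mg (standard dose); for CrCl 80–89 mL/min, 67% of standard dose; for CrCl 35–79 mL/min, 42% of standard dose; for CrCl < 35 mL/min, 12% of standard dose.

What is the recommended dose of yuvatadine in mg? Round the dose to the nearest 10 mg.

630 mg

SCr = 309 / 88.4 = 3.495 mg/dL
CrCl = (140 − 27) × 103 / (72 × 3.495) × 0.85 = 11639.0 / 251.64 × 0.85 ≈ 39.3 mL/min
CrCl ≈ 39 mL/min → bracket 35–79 mL/min.
42% of 1500 mg = 630 mg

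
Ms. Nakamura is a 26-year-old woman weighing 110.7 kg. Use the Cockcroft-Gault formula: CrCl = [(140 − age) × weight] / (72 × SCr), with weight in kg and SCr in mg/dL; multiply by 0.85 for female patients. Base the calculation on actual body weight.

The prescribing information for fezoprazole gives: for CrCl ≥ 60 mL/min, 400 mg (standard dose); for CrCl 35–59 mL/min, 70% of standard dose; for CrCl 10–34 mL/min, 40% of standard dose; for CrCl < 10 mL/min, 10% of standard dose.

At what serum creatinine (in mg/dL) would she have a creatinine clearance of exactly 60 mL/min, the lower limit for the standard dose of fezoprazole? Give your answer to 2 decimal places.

Standard dose requires CrCl ≥ 60 mL/min.
Set (140 − 26) × 110.7 × 0.85 / (72 × SCr) = 60
SCr = (140 − 26) × 110.7 × 0.85 / (72 × 60) = 2.483 mg/dL

2.48 mg/dL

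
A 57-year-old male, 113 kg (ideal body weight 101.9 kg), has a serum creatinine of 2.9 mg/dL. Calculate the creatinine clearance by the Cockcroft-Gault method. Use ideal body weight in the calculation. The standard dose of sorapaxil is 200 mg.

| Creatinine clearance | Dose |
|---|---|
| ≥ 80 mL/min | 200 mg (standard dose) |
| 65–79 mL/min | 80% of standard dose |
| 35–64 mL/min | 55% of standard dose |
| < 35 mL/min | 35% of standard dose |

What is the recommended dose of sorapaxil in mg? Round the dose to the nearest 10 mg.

CrCl = (140 − 57) × 101.9 / (72 × 2.9) = 8457.7 / 208.80 ≈ 40.5 mL/min
CrCl ≈ 41 mL/min → bracket 35–64 mL/min.
55% of 200 mg = 110 mg

110 mg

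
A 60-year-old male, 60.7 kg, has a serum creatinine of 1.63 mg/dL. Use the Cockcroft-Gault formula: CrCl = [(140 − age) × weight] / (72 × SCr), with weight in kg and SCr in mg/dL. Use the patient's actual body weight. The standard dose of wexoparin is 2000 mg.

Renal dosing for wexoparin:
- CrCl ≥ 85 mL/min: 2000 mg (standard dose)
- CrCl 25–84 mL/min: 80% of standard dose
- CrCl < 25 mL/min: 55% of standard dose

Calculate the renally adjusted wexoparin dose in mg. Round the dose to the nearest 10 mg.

1600 mg

CrCl = (140 − 60) × 60.7 / (72 × 1.63) = 4856.0 / 117.36 ≈ 41.4 mL/min
CrCl ≈ 41 mL/min → bracket 25–84 mL/min.
80% of 2000 mg = 1600 mg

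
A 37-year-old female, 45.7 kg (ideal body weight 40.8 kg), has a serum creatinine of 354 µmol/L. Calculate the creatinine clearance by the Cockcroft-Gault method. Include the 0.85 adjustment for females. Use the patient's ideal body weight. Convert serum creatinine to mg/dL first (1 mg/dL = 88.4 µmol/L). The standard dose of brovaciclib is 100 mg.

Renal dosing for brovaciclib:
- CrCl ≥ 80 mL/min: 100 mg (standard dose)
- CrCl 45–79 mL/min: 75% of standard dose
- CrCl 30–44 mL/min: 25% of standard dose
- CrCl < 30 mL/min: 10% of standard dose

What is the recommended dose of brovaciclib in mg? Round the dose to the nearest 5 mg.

10 mg

SCr = 354 / 88.4 = 4.005 mg/dL
CrCl = (140 − 37) × 40.8 / (72 × 4.005) × 0.85 = 4202.4 / 288.36 × 0.85 ≈ 12.4 mL/min
CrCl ≈ 12 mL/min → bracket < 30 mL/min.
10% of 100 mg = 10 mg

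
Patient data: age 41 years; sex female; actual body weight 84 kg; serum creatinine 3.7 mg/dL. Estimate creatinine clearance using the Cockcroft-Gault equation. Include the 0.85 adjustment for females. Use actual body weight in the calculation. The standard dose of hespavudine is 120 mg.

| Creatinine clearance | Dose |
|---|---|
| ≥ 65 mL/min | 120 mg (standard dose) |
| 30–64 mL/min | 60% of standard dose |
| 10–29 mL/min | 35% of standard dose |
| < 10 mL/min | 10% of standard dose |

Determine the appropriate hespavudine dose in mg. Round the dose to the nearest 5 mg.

40 mg

CrCl = (140 − 41) × 84 / (72 × 3.7) × 0.85 = 8316.0 / 266.40 × 0.85 ≈ 26.5 mL/min
CrCl ≈ 27 mL/min → bracket 10–29 mL/min.
35% of 120 mg = 42 mg → 40 mg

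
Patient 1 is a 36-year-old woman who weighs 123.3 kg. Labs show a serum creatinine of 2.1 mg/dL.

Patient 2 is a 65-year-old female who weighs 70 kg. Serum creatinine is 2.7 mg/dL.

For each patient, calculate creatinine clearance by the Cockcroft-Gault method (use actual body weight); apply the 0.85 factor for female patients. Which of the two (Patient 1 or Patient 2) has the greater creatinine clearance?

Patient 1

Patient 1: CrCl = (140 − 36) × 123.3 / (72 × 2.1) × 0.85 = 12823.2 / 151.20 × 0.85 ≈ 72.1 mL/min
Patient 2: CrCl = (140 − 65) × 70 / (72 × 2.7) × 0.85 = 5250.0 / 194.40 × 0.85 ≈ 23.0 mL/min
72.1 vs 23.0 mL/min → Patient 1 is higher.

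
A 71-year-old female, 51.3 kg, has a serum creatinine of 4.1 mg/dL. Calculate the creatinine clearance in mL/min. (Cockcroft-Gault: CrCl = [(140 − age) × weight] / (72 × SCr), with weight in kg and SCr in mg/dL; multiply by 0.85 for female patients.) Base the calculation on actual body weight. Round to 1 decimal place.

10.2 mL/min

CrCl = (140 − 71) × 51.3 / (72 × 4.1) × 0.85 = 3539.7 / 295.20 × 0.85 ≈ 10.2 mL/min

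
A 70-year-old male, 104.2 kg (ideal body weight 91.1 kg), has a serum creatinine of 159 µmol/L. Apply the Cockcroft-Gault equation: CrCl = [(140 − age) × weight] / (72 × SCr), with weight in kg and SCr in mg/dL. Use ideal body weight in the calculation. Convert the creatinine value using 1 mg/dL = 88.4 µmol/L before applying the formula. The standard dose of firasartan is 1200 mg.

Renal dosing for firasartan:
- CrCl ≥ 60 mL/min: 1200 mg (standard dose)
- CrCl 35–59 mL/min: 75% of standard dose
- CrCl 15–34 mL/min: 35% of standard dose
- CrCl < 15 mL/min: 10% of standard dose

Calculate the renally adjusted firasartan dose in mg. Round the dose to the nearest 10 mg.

900 mg

SCr = 159 / 88.4 = 1.799 mg/dL
CrCl = (140 − 70) × 91.1 / (72 × 1.799) = 6377.0 / 129.53 ≈ 49.2 mL/min
CrCl ≈ 49 mL/min → bracket 35–59 mL/min.
75% of 1200 mg = 900 mg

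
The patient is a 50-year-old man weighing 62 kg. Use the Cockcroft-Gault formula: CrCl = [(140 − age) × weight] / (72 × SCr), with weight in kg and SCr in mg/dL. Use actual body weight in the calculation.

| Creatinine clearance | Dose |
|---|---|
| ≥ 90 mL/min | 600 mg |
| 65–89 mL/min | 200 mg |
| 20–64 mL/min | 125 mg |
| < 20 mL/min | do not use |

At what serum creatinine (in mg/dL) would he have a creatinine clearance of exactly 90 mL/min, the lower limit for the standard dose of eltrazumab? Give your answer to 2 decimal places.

0.86 mg/dL

Standard dose requires CrCl ≥ 90 mL/min.
Set (140 − 50) × 62 / (72 × SCr) = 90
SCr = (140 − 50) × 62 / (72 × 90) = 0.861 mg/dL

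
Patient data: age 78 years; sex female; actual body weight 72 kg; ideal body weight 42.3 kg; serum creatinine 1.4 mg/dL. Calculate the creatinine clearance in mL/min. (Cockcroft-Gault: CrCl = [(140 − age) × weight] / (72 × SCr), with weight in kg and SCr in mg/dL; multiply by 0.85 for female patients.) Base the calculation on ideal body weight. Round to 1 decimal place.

22.1 mL/min

CrCl = (140 − 78) × 42.3 / (72 × 1.4) × 0.85 = 2622.6 / 100.80 × 0.85 ≈ 22.1 mL/min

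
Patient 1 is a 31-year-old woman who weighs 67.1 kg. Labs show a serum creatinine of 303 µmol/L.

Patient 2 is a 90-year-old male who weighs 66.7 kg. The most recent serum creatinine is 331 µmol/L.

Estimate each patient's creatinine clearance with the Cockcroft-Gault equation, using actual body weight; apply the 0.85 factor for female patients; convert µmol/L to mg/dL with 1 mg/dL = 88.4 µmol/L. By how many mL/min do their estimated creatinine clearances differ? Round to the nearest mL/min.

Patient 1: SCr = 303 / 88.4 = 3.428 mg/dL
Patient 1: CrCl = (140 − 31) × 67.1 / (72 × 3.428) × 0.85 = 7313.9 / 246.82 × 0.85 ≈ 25.2 mL/min
Patient 2: SCr = 331 / 88.4 = 3.744 mg/dL
Patient 2: CrCl = (140 − 90) × 66.7 / (72 × 3.744) = 3335.0 / 269.57 ≈ 12.4 mL/min
|25.2 − 12.4| = 12.8 mL/min

13 mL/min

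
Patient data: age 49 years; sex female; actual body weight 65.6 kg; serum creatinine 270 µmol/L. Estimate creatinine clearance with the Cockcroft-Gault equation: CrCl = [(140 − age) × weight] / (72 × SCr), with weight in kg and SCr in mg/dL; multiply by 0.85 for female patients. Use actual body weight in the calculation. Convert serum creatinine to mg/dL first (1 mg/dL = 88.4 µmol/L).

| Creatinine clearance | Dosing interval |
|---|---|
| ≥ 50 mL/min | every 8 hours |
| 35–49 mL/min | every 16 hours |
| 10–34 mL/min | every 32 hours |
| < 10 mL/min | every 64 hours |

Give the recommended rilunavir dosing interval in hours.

every 32 hours

SCr = 270 / 88.4 = 3.054 mg/dL
CrCl = (140 − 49) × 65.6 / (72 × 3.054) × 0.85 = 5969.6 / 219.89 × 0.85 ≈ 23.1 mL/min
CrCl ≈ 23 mL/min → bracket 10–34 mL/min → every 32 hours.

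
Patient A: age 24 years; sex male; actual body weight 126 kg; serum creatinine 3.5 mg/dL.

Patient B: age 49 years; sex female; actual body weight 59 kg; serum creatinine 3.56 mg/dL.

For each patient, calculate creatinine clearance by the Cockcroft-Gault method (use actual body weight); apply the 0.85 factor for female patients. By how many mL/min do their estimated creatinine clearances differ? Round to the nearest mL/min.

Patient A: CrCl = (140 − 24) × 126 / (72 × 3.5) = 14616.0 / 252.00 ≈ 58.0 mL/min
Patient B: CrCl = (140 − 49) × 59 / (72 × 3.56) × 0.85 = 5369.0 / 256.32 × 0.85 ≈ 17.8 mL/min
|58.0 − 17.8| = 40.2 mL/min

40 mL/min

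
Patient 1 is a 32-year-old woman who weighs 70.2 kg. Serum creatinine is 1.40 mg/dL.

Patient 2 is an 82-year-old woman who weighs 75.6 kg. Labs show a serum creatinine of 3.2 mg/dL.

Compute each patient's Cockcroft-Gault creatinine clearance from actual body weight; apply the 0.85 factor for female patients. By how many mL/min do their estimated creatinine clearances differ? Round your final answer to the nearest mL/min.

48 mL/min

Patient 1: CrCl = (140 − 32) × 70.2 / (72 × 1.4) × 0.85 = 7581.6 / 100.80 × 0.85 ≈ 63.9 mL/min
Patient 2: CrCl = (140 − 82) × 75.6 / (72 × 3.2) × 0.85 = 4384.8 / 230.40 × 0.85 ≈ 16.2 mL/min
|63.9 − 16.2| = 47.7 mL/min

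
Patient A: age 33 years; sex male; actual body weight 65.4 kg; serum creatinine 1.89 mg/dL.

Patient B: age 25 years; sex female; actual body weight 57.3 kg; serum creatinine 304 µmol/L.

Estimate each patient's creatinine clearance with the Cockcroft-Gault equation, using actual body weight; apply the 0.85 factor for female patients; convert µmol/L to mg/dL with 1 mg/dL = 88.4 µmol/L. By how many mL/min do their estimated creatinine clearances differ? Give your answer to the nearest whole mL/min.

Patient A: CrCl = (140 − 33) × 65.4 / (72 × 1.89) = 6997.8 / 136.08 ≈ 51.4 mL/min
Patient B: SCr = 304 / 88.4 = 3.439 mg/dL
Patient B: CrCl = (140 − 25) × 57.3 / (72 × 3.439) × 0.85 = 6589.5 / 247.61 × 0.85 ≈ 22.6 mL/min
|51.4 − 22.6| = 28.8 mL/min

29 mL/min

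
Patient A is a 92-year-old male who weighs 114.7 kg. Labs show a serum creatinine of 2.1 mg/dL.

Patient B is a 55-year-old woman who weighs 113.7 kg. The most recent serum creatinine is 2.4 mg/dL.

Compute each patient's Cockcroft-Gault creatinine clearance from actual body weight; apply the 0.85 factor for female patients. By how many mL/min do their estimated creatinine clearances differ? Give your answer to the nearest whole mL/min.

Patient A: CrCl = (140 − 92) × 114.7 / (72 × 2.1) = 5505.6 / 151.20 ≈ 36.4 mL/min
Patient B: CrCl = (140 − 55) × 113.7 / (72 × 2.4) × 0.85 = 9664.5 / 172.80 × 0.85 ≈ 47.5 mL/min
|36.4 − 47.5| = 11.1 mL/min

11 mL/min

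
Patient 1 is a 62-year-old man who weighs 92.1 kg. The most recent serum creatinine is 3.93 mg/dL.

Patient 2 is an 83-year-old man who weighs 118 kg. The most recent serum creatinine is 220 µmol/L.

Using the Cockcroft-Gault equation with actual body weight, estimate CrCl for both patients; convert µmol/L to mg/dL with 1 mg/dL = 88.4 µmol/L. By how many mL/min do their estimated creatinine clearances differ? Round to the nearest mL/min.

12 mL/min

Patient 1: CrCl = (140 − 62) × 92.1 / (72 × 3.93) = 7183.8 / 282.96 ≈ 25.4 mL/min
Patient 2: SCr = 220 / 88.4 = 2.489 mg/dL
Patient 2: CrCl = (140 − 83) × 118 / (72 × 2.489) = 6726.0 / 179.21 ≈ 37.5 mL/min
|25.4 − 37.5| = 12.1 mL/min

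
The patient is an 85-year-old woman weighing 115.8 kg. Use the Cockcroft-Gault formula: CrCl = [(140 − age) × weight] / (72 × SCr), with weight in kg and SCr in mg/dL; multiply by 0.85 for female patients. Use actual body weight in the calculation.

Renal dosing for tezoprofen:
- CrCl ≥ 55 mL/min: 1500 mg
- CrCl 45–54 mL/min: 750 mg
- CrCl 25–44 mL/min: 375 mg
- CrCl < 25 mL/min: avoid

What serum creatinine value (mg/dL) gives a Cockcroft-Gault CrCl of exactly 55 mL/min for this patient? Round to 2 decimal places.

Standard dose requires CrCl ≥ 55 mL/min.
Set (140 − 85) × 115.8 × 0.85 / (72 × SCr) = 55
SCr = (140 − 85) × 115.8 × 0.85 / (72 × 55) = 1.367 mg/dL

1.37 mg/dL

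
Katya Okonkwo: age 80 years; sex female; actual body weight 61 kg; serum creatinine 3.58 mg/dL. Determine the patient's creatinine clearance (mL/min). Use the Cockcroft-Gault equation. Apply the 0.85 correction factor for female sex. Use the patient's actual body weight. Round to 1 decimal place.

12.1 mL/min

CrCl = (140 − 80) × 61 / (72 × 3.58) × 0.85 = 3660.0 / 257.76 × 0.85 ≈ 12.1 mL/min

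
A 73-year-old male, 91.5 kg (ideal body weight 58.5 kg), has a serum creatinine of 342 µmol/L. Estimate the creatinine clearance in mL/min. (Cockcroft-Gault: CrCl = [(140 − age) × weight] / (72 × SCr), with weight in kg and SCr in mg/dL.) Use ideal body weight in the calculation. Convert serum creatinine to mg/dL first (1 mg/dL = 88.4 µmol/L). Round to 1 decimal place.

14.1 mL/min

SCr = 342 / 88.4 = 3.869 mg/dL
CrCl = (140 − 73) × 58.5 / (72 × 3.869) = 3919.5 / 278.57 ≈ 14.1 mL/min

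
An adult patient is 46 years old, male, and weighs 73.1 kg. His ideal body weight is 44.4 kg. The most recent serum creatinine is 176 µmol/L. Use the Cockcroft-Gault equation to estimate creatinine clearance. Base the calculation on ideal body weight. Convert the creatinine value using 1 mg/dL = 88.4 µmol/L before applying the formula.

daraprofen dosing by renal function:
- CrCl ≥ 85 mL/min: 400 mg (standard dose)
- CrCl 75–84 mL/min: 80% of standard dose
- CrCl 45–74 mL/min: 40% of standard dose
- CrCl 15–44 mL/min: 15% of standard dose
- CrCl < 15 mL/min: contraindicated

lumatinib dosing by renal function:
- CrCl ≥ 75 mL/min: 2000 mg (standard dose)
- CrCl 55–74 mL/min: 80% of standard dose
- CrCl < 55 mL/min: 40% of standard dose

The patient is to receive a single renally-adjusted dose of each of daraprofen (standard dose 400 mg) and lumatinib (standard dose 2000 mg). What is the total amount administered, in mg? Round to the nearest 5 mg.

SCr = 176 / 88.4 = 1.991 mg/dL
CrCl = (140 − 46) × 44.4 / (72 × 1.991) = 4173.6 / 143.35 ≈ 29.1 mL/min
CrCl ≈ 29 mL/min.
daraprofen: 15–44 mL/min → 15% of 400 mg = 60 mg.
lumatinib: < 55 mL/min → 40% of 2000 mg = 800 mg.
Total = 60 + 800 = 860 mg.

860 mg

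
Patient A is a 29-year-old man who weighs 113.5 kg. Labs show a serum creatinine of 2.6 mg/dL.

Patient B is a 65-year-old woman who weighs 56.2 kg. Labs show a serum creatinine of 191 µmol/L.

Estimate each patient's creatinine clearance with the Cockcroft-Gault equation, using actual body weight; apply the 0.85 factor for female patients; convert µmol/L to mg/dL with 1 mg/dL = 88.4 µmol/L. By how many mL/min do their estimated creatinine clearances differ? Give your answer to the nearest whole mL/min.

Patient A: CrCl = (140 − 29) × 113.5 / (72 × 2.6) = 12598.5 / 187.20 ≈ 67.3 mL/min
Patient B: SCr = 191 / 88.4 = 2.161 mg/dL
Patient B: CrCl = (140 − 65) × 56.2 / (72 × 2.161) × 0.85 = 4215.0 / 155.59 × 0.85 ≈ 23.0 mL/min
|67.3 − 23.0| = 44.3 mL/min

44 mL/min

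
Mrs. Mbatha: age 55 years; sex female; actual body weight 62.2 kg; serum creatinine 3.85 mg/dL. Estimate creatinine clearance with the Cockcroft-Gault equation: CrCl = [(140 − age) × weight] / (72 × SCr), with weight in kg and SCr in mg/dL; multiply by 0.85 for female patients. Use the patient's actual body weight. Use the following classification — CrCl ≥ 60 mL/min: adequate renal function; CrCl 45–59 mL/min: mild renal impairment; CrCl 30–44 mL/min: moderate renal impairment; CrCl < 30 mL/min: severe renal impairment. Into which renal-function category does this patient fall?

severe renal impairment

CrCl = (140 − 55) × 62.2 / (72 × 3.85) × 0.85 = 5287.0 / 277.20 × 0.85 ≈ 16.2 mL/min
16 mL/min falls in the 'severe renal impairment' range.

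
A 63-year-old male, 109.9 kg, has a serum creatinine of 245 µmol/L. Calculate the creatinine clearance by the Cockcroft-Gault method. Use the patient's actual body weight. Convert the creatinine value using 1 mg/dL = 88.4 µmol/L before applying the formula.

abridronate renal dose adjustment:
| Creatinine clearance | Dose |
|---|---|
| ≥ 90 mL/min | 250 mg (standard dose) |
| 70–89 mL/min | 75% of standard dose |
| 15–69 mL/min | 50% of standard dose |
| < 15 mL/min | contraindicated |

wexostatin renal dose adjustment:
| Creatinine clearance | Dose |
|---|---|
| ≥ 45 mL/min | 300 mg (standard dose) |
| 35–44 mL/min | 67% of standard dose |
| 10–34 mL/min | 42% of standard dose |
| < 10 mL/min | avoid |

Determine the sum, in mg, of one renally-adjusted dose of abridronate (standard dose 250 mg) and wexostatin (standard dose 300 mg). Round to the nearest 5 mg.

SCr = 245 / 88.4 = 2.771 mg/dL
CrCl = (140 − 63) × 109.9 / (72 × 2.771) = 8462.3 / 199.51 ≈ 42.4 mL/min
CrCl ≈ 42 mL/min.
abridronate: 15–69 mL/min → 50% of 250 mg = 125 mg.
wexostatin: 35–44 mL/min → 67% of 300 mg = 201 mg.
Total = 125 + 201 = 326 mg.

325 mg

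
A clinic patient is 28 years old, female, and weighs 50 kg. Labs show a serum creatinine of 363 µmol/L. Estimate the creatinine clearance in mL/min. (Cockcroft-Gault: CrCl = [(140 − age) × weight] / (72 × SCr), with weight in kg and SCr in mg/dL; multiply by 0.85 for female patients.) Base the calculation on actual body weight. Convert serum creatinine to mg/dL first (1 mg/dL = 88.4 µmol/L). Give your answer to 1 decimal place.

16.1 mL/min

SCr = 363 / 88.4 = 4.106 mg/dL
CrCl = (140 − 28) × 50 / (72 × 4.106) × 0.85 = 5600.0 / 295.63 × 0.85 ≈ 16.1 mL/min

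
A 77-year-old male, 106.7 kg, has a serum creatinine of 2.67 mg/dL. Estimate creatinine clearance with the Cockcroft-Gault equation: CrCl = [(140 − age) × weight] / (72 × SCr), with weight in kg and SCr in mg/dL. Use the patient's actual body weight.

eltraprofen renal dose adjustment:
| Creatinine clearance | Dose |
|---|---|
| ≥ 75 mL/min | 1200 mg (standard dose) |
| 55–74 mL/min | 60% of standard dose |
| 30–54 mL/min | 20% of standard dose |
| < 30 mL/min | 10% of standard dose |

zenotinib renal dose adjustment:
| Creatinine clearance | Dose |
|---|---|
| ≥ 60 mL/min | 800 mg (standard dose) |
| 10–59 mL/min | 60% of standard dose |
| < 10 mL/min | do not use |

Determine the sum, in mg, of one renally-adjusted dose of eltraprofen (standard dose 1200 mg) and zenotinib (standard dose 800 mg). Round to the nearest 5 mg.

CrCl = (140 − 77) × 106.7 / (72 × 2.67) = 6722.1 / 192.24 ≈ 35.0 mL/min
CrCl ≈ 35 mL/min.
eltraprofen: 30–54 mL/min → 20% of 1200 mg = 240 mg.
zenotinib: 10–59 mL/min → 60% of 800 mg = 480 mg.
Total = 240 + 480 = 720 mg.

720 mg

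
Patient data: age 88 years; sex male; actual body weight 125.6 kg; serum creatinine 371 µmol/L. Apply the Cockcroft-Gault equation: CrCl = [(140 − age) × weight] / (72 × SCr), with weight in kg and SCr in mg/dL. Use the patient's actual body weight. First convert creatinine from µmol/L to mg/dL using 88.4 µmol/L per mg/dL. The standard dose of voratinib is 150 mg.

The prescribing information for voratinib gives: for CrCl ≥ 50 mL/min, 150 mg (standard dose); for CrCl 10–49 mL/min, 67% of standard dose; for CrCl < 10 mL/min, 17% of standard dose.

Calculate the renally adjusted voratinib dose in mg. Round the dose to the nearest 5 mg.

SCr = 371 / 88.4 = 4.197 mg/dL
CrCl = (140 − 88) × 125.6 / (72 × 4.197) = 6531.2 / 302.18 ≈ 21.6 mL/min
CrCl ≈ 22 mL/min → bracket 10–49 mL/min.
67% of 150 mg = 100.5 mg → 100 mg

100 mg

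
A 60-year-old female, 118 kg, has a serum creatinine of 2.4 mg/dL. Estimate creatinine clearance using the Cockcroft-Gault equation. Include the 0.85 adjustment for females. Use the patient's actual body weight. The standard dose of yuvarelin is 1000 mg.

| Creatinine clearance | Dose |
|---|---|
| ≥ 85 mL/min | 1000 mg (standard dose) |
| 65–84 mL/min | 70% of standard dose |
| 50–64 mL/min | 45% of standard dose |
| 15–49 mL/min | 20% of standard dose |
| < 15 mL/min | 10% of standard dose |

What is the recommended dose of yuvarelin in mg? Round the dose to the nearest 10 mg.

200 mg

CrCl = (140 − 60) × 118 / (72 × 2.4) × 0.85 = 9440.0 / 172.80 × 0.85 ≈ 46.4 mL/min
CrCl ≈ 46 mL/min → bracket 15–49 mL/min.
20% of 1000 mg = 200 mg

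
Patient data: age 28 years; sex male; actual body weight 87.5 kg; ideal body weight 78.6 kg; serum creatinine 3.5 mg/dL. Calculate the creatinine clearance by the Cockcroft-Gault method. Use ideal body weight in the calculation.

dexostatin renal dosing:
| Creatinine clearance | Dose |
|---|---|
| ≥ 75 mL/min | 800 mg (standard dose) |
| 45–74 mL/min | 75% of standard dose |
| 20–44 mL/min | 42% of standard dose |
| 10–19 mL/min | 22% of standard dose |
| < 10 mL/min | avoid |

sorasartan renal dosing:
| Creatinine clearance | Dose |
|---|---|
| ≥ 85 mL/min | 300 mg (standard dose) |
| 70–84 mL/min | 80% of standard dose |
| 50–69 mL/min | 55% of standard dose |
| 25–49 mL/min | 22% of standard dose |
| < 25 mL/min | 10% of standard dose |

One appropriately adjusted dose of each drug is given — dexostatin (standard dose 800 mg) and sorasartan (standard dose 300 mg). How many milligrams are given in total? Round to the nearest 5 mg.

400 mg

CrCl = (140 − 28) × 78.6 / (72 × 3.5) = 8803.2 / 252.00 ≈ 34.9 mL/min
CrCl ≈ 35 mL/min.
dexostatin: 20–44 mL/min → 42% of 800 mg = 336 mg.
sorasartan: 25–49 mL/min → 22% of 300 mg = 66 mg.
Total = 336 + 66 = 402 mg.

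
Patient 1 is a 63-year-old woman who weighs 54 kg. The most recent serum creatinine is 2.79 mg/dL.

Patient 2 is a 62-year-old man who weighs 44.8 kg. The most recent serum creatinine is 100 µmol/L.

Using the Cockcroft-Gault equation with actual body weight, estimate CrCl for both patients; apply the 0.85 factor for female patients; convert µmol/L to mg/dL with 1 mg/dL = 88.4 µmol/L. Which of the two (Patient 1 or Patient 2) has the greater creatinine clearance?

Patient 1: CrCl = (140 − 63) × 54 / (72 × 2.79) × 0.85 = 4158.0 / 200.88 × 0.85 ≈ 17.6 mL/min
Patient 2: SCr = 100 / 88.4 = 1.131 mg/dL
Patient 2: CrCl = (140 − 62) × 44.8 / (72 × 1.131) = 3494.4 / 81.43 ≈ 42.9 mL/min
17.6 vs 42.9 mL/min → Patient 2 is higher.

Patient 2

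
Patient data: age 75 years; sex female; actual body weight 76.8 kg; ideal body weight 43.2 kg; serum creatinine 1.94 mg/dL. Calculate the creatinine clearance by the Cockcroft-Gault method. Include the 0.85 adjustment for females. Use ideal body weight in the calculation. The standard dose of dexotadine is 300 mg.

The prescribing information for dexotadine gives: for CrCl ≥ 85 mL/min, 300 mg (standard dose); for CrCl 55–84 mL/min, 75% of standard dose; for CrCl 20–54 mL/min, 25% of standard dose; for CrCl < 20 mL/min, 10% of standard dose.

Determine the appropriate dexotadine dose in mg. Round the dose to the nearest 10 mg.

30 mg

CrCl = (140 − 75) × 43.2 / (72 × 1.94) × 0.85 = 2808.0 / 139.68 × 0.85 ≈ 17.1 mL/min
CrCl ≈ 17 mL/min → bracket < 20 mL/min.
10% of 300 mg = 30 mg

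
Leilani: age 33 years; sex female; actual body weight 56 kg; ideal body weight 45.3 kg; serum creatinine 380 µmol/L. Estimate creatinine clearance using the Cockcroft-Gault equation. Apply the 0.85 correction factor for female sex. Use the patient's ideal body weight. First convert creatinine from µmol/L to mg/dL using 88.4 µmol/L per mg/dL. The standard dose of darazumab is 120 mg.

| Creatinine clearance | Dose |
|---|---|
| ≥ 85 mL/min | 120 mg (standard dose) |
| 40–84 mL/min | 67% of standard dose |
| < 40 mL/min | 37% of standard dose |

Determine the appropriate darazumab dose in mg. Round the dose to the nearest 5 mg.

45 mg

SCr = 380 / 88.4 = 4.299 mg/dL
CrCl = (140 − 33) × 45.3 / (72 × 4.299) × 0.85 = 4847.1 / 309.53 × 0.85 ≈ 13.3 mL/min
CrCl ≈ 13 mL/min → bracket < 40 mL/min.
37% of 120 mg = 44.4 mg → 45 mg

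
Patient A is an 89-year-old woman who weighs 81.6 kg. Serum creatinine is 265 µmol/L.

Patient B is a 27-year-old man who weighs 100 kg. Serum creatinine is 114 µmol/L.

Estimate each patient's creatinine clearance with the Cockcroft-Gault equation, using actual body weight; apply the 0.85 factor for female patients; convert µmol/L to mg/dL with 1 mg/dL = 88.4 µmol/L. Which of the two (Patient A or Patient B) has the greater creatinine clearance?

Patient B

Patient A: SCr = 265 / 88.4 = 2.998 mg/dL
Patient A: CrCl = (140 − 89) × 81.6 / (72 × 2.998) × 0.85 = 4161.6 / 215.86 × 0.85 ≈ 16.4 mL/min
Patient B: SCr = 114 / 88.4 = 1.29 mg/dL
Patient B: CrCl = (140 − 27) × 100 / (72 × 1.29) = 11300.0 / 92.88 ≈ 121.7 mL/min
16.4 vs 121.7 mL/min → Patient B is higher.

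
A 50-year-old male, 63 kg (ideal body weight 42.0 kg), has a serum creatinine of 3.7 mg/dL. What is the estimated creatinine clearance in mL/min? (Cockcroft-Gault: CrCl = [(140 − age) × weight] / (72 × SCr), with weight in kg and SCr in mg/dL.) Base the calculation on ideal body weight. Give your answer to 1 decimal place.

14.2 mL/min

CrCl = (140 − 50) × 42 / (72 × 3.7) = 3780.0 / 266.40 ≈ 14.2 mL/min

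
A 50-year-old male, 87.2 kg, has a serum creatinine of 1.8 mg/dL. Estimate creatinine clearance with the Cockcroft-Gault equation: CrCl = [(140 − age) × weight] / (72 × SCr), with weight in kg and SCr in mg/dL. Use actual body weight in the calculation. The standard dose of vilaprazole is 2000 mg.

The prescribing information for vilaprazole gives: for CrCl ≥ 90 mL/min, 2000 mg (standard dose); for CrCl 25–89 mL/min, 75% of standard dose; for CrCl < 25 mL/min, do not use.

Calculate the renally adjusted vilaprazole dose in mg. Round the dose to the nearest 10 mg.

CrCl = (140 − 50) × 87.2 / (72 × 1.8) = 7848.0 / 129.60 ≈ 60.6 mL/min
CrCl ≈ 61 mL/min → bracket 25–89 mL/min.
75% of 2000 mg = 1500 mg

1500 mg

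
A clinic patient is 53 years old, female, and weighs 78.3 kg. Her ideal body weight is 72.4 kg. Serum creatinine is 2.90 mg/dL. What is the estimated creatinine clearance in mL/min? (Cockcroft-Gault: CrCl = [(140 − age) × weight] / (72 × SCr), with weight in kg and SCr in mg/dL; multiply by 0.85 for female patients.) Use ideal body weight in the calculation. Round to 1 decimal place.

25.6 mL/min

CrCl = (140 − 53) × 72.4 / (72 × 2.9) × 0.85 = 6298.8 / 208.80 × 0.85 ≈ 25.6 mL/min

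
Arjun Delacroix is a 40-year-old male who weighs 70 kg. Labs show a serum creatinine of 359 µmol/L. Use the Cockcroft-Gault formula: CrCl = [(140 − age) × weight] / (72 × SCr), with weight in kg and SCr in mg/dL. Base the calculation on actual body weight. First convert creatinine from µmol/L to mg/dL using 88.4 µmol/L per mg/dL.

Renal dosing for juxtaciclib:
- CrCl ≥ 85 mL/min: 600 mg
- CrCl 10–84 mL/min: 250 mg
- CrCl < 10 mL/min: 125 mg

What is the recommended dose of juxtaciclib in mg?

SCr = 359 / 88.4 = 4.061 mg/dL
CrCl = (140 − 40) × 70 / (72 × 4.061) = 7000.0 / 292.39 ≈ 23.9 mL/min
CrCl ≈ 24 mL/min → bracket 10–84 mL/min.
Dose for this bracket: 250 mg.

250 mg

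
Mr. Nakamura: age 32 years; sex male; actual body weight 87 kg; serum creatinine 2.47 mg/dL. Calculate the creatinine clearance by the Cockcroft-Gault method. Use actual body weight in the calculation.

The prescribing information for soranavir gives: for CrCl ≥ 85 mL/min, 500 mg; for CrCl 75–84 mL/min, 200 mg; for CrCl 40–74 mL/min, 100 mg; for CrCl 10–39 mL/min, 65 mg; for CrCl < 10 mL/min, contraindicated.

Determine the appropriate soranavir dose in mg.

100 mg

CrCl = (140 − 32) × 87 / (72 × 2.47) = 9396.0 / 177.84 ≈ 52.8 mL/min
CrCl ≈ 53 mL/min → bracket 40–74 mL/min.
Dose for this bracket: 100 mg.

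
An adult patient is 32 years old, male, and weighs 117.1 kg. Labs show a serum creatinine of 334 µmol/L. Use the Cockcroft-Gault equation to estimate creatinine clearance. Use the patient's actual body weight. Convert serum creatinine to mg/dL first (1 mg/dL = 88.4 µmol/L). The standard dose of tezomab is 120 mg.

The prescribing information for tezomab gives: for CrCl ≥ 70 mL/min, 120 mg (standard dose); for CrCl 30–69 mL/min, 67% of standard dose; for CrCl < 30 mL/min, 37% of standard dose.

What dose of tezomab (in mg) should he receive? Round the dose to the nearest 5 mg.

SCr = 334 / 88.4 = 3.778 mg/dL
CrCl = (140 − 32) × 117.1 / (72 × 3.778) = 12646.8 / 272.02 ≈ 46.5 mL/min
CrCl ≈ 46 mL/min → bracket 30–69 mL/min.
67% of 120 mg = 80.4 mg → 80 mg

80 mg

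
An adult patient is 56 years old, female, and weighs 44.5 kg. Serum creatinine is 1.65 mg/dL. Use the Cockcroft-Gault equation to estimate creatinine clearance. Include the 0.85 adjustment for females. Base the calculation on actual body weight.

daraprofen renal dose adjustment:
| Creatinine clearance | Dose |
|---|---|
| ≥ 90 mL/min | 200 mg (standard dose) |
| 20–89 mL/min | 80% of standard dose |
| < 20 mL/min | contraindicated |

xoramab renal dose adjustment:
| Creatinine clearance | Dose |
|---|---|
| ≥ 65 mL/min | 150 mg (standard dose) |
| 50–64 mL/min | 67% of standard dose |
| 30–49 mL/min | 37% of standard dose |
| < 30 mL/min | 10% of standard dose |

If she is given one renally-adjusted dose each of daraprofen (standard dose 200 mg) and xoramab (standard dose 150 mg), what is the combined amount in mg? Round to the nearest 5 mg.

175 mg

CrCl = (140 − 56) × 44.5 / (72 × 1.65) × 0.85 = 3738.0 / 118.80 × 0.85 ≈ 26.7 mL/min
CrCl ≈ 27 mL/min.
daraprofen: 20–89 mL/min → 80% of 200 mg = 160 mg.
xoramab: < 30 mL/min → 10% of 150 mg = 15 mg.
Total = 160 + 15 = 175 mg.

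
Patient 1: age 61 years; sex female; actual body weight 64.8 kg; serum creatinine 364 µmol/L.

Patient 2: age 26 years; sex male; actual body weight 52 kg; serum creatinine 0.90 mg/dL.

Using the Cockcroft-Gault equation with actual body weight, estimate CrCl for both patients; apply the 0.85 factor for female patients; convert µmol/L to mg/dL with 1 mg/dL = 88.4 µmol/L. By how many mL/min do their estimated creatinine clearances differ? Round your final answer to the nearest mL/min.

Patient 1: SCr = 364 / 88.4 = 4.118 mg/dL
Patient 1: CrCl = (140 − 61) × 64.8 / (72 × 4.118) × 0.85 = 5119.2 / 296.50 × 0.85 ≈ 14.7 mL/min
Patient 2: CrCl = (140 − 26) × 52 / (72 × 0.9) = 5928.0 / 64.80 ≈ 91.5 mL/min
|14.7 − 91.5| = 76.8 mL/min

77 mL/min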